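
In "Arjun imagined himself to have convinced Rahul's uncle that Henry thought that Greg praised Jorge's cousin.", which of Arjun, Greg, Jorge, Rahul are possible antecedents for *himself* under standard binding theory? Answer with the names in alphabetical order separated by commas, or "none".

Arjun

*himself* is a reflexive; Principle A requires it to be bound within its binding domain — the matrix clause.
— Arjun: subject of the matrix clause; c-commands the reflexive within its binding domain — allowed (Principle A).
— Greg: subject of the clause headed by 'praised'; does not c-command the reflexive — cannot bind it (Principle A).
— Jorge: possessor inside the object DP of the clause headed by 'praised'; does not c-command the reflexive — cannot bind it (Principle A).
— Rahul: possessor inside the object DP of the clause headed by 'convinced'; does not c-command the reflexive — cannot bind it (Principle A).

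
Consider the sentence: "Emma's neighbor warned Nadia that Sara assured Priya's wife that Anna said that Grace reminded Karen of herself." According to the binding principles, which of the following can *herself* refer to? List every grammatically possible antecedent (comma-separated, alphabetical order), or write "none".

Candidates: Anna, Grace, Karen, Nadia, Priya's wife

Grace, Karen

*herself* is a reflexive; Principle A requires it to be bound within its binding domain — the clause headed by 'reminded'.
— Anna: subject of the clause headed by 'said'; c-commands the reflexive but lies outside its binding domain — cannot bind it (Principle A).
— Grace: subject of the clause headed by 'reminded'; c-commands the reflexive within its binding domain — allowed (Principle A).
— Karen: object of the clause headed by 'reminded'; c-commands the reflexive within its binding domain — allowed (Principle A).
— Nadia: object of the matrix clause; c-commands the reflexive but lies outside its binding domain — cannot bind it (Principle A).
— Priya's wife: object of the clause headed by 'assured'; c-commands the reflexive but lies outside its binding domain — cannot bind it (Principle A).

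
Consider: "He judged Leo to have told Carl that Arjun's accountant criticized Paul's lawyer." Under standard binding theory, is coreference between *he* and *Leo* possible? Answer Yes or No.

*Leo* is an R-expression; Principle C requires it to be free (not bound by any c-commanding expression).
— he: subject of the matrix clause; the pronoun c-commands the R-expression — coreference blocked (Principle C).

No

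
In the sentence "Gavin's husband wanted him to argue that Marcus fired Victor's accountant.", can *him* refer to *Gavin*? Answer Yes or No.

*him* is a pronoun; Principle B requires it to be free in its binding domain — the matrix clause.
— Gavin: possessor inside the subject DP of the matrix clause; does not c-command the pronoun — Principle B does not apply; allowed.

Yes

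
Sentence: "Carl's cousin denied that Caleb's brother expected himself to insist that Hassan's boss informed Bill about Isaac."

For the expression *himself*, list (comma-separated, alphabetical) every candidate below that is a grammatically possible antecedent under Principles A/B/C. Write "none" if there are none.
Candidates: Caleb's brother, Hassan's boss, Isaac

*himself* is a reflexive; Principle A requires it to be bound within its binding domain — the clause headed by 'expected'.
— Caleb's brother: subject of the clause headed by 'expected'; c-commands the reflexive within its binding domain — allowed (Principle A).
— Hassan's boss: subject of the clause headed by 'informed'; does not c-command the reflexive — cannot bind it (Principle A).
— Isaac: second object of the clause headed by 'informed'; does not c-command the reflexive — cannot bind it (Principle A).

Caleb's brother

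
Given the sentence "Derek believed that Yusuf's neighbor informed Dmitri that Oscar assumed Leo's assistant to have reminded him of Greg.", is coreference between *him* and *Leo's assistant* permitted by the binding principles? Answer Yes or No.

*him* is a pronoun; Principle B requires it to be free in its binding domain — the clause headed by 'reminded'.
— Leo's assistant: subject of the clause headed by 'reminded'; c-commands the pronoun within its binding domain — blocked (Principle B).

No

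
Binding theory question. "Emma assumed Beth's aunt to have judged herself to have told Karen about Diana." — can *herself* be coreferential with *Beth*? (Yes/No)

*herself* is a reflexive; Principle A requires it to be bound within its binding domain — the clause headed by 'judged'.
— Beth: possessor inside the subject DP of the clause headed by 'judged'; does not c-command the reflexive — cannot bind it (Principle A).

No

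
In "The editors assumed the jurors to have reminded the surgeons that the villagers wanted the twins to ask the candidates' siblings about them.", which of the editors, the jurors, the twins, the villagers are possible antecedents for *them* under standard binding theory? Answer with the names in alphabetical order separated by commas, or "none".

*them* is a pronoun; Principle B requires it to be free in its binding domain — the clause headed by 'ask'.
— the editors: subject of the matrix clause; c-commands the pronoun but lies outside its binding domain — allowed.
— the jurors: subject of the clause headed by 'reminded'; c-commands the pronoun but lies outside its binding domain — allowed.
— the twins: subject of the clause headed by 'ask'; c-commands the pronoun within its binding domain — blocked (Principle B).
— the villagers: subject of the clause headed by 'wanted'; c-commands the pronoun but lies outside its binding domain — allowed.

the editors, the jurors, the villagers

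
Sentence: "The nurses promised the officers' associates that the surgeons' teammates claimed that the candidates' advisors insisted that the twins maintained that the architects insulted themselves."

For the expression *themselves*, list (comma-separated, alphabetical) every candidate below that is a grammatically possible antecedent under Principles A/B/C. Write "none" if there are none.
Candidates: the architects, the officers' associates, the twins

*themselves* is a reflexive; Principle A requires it to be bound within its binding domain — the clause headed by 'insulted'.
— the architects: subject of the clause headed by 'insulted'; c-commands the reflexive within its binding domain — allowed (Principle A).
— the officers' associates: object of the matrix clause; c-commands the reflexive but lies outside its binding domain — cannot bind it (Principle A).
— the twins: subject of the clause headed by 'maintained'; c-commands the reflexive but lies outside its binding domain — cannot bind it (Principle A).

the architects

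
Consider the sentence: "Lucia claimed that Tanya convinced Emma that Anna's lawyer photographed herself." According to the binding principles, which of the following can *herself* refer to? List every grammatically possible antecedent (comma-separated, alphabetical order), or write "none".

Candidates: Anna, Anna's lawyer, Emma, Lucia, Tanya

*herself* is a reflexive; Principle A requires it to be bound within its binding domain — the clause headed by 'photographed'.
— Anna: possessor inside the subject DP of the clause headed by 'photographed'; does not c-command the reflexive — cannot bind it (Principle A).
— Anna's lawyer: subject of the clause headed by 'photographed'; c-commands the reflexive within its binding domain — allowed (Principle A).
— Emma: object of the clause headed by 'convinced'; c-commands the reflexive but lies outside its binding domain — cannot bind it (Principle A).
— Lucia: subject of the matrix clause; c-commands the reflexive but lies outside its binding domain — cannot bind it (Principle A).
— Tanya: subject of the clause headed by 'convinced'; c-commands the reflexive but lies outside its binding domain — cannot bind it (Principle A).

Anna's lawyer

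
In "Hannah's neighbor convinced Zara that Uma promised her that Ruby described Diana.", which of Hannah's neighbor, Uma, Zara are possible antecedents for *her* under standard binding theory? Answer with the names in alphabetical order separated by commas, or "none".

*her* is a pronoun; Principle B requires it to be free in its binding domain — the clause headed by 'promised'.
— Hannah's neighbor: subject of the matrix clause; c-commands the pronoun but lies outside its binding domain — allowed.
— Uma: subject of the clause headed by 'promised'; c-commands the pronoun within its binding domain — blocked (Principle B).
— Zara: object of the matrix clause; c-commands the pronoun but lies outside its binding domain — allowed.

Hannah's neighbor, Zara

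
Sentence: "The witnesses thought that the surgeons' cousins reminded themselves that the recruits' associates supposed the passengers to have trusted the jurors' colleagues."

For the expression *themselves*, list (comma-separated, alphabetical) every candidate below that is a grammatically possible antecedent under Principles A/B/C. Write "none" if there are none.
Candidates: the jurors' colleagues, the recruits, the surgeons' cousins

*themselves* is a reflexive; Principle A requires it to be bound within its binding domain — the clause headed by 'reminded'.
— the jurors' colleagues: object of the clause headed by 'trusted'; does not c-command the reflexive — cannot bind it (Principle A).
— the recruits: possessor inside the subject DP of the clause headed by 'supposed'; does not c-command the reflexive — cannot bind it (Principle A).
— the surgeons' cousins: subject of the clause headed by 'reminded'; c-commands the reflexive within its binding domain — allowed (Principle A).

the surgeons' cousins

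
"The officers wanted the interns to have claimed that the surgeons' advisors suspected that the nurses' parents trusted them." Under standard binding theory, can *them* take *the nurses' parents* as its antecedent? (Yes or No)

No

*them* is a pronoun; Principle B requires it to be free in its binding domain — the clause headed by 'trusted'.
— the nurses' parents: subject of the clause headed by 'trusted'; c-commands the pronoun within its binding domain — blocked (Principle B).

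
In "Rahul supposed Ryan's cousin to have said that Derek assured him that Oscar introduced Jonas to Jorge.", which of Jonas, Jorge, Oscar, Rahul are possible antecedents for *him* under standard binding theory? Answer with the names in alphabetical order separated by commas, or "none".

*him* is a pronoun; Principle B requires it to be free in its binding domain — the clause headed by 'assured'.
— Jonas: object of the clause headed by 'introduced'; is c-commanded by the pronoun; coreference would bind this R-expression — blocked (Principle C).
— Jorge: second object of the clause headed by 'introduced'; is c-commanded by the pronoun; coreference would bind this R-expression — blocked (Principle C).
— Oscar: subject of the clause headed by 'introduced'; is c-commanded by the pronoun; coreference would bind this R-expression — blocked (Principle C).
— Rahul: subject of the matrix clause; c-commands the pronoun but lies outside its binding domain — allowed.

Rahul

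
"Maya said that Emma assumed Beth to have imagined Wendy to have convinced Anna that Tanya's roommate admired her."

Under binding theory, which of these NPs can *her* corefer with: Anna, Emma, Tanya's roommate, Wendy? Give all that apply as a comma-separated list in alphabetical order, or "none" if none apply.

Anna, Emma, Wendy

*her* is a pronoun; Principle B requires it to be free in its binding domain — the clause headed by 'admired'.
— Anna: object of the clause headed by 'convinced'; c-commands the pronoun but lies outside its binding domain — allowed.
— Emma: subject of the clause headed by 'assumed'; c-commands the pronoun but lies outside its binding domain — allowed.
— Tanya's roommate: subject of the clause headed by 'admired'; c-commands the pronoun within its binding domain — blocked (Principle B).
— Wendy: subject of the clause headed by 'convinced'; c-commands the pronoun but lies outside its binding domain — allowed.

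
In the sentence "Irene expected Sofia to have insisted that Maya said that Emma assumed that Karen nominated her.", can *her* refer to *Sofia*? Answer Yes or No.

*her* is a pronoun; Principle B requires it to be free in its binding domain — the clause headed by 'nominated'.
— Sofia: subject of the clause headed by 'insisted'; c-commands the pronoun but lies outside its binding domain — allowed.

Yes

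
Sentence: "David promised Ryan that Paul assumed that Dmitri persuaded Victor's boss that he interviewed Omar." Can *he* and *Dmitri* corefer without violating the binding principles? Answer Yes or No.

*Dmitri* is an R-expression; Principle C requires it to be free (not bound by any c-commanding expression).
— he: subject of the clause headed by 'interviewed'; the pronoun does not c-command the R-expression — coreference allowed.

Yes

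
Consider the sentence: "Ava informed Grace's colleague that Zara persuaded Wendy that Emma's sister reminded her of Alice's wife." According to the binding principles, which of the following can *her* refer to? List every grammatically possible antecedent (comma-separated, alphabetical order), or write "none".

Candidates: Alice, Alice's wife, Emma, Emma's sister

Emma

*her* is a pronoun; Principle B requires it to be free in its binding domain — the clause headed by 'reminded'.
— Alice: possessor inside the second object DP of the clause headed by 'reminded'; is c-commanded by the pronoun; coreference would bind this R-expression — blocked (Principle C).
— Alice's wife: second object of the clause headed by 'reminded'; is c-commanded by the pronoun; coreference would bind this R-expression — blocked (Principle C).
— Emma: possessor inside the subject DP of the clause headed by 'reminded'; does not c-command the pronoun — Principle B does not apply; allowed.
— Emma's sister: subject of the clause headed by 'reminded'; c-commands the pronoun within its binding domain — blocked (Principle B).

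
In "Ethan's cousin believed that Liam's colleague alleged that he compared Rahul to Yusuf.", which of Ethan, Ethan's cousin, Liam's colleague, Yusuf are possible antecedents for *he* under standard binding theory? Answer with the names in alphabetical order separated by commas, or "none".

*he* is a pronoun; Principle B requires it to be free in its binding domain — the clause headed by 'compared'.
— Ethan: possessor inside the subject DP of the matrix clause; does not c-command the pronoun — Principle B does not apply; allowed.
— Ethan's cousin: subject of the matrix clause; c-commands the pronoun but lies outside its binding domain — allowed.
— Liam's colleague: subject of the clause headed by 'alleged'; c-commands the pronoun but lies outside its binding domain — allowed.
— Yusuf: second object of the clause headed by 'compared'; is c-commanded by the pronoun; coreference would bind this R-expression — blocked (Principle C).

Ethan, Ethan's cousin, Liam's colleague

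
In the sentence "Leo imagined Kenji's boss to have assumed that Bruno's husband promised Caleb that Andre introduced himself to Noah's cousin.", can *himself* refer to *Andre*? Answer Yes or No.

*himself* is a reflexive; Principle A requires it to be bound within its binding domain — the clause headed by 'introduced'.
— Andre: subject of the clause headed by 'introduced'; c-commands the reflexive within its binding domain — allowed (Principle A).

Yes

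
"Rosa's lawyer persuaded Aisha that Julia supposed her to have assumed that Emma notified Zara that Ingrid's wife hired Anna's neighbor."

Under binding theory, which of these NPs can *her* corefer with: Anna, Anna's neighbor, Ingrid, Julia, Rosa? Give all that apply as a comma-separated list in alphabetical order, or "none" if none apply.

*her* is a pronoun; Principle B requires it to be free in its binding domain — the clause headed by 'supposed'.
— Anna: possessor inside the object DP of the clause headed by 'hired'; is c-commanded by the pronoun; coreference would bind this R-expression — blocked (Principle C).
— Anna's neighbor: object of the clause headed by 'hired'; is c-commanded by the pronoun; coreference would bind this R-expression — blocked (Principle C).
— Ingrid: possessor inside the subject DP of the clause headed by 'hired'; is c-commanded by the pronoun; coreference would bind this R-expression — blocked (Principle C).
— Julia: subject of the clause headed by 'supposed'; c-commands the pronoun within its binding domain — blocked (Principle B).
— Rosa: possessor inside the subject DP of the matrix clause; does not c-command the pronoun — Principle B does not apply; allowed.

Rosa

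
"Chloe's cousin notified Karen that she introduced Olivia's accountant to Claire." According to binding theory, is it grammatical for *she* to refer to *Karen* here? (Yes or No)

Yes

*Karen* is an R-expression; Principle C requires it to be free (not bound by any c-commanding expression).
— she: subject of the clause headed by 'introduced'; the pronoun does not c-command the R-expression — coreference allowed.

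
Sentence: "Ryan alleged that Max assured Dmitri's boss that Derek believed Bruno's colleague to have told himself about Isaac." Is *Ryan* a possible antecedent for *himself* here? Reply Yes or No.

*himself* is a reflexive; Principle A requires it to be bound within its binding domain — the clause headed by 'told'.
— Ryan: subject of the matrix clause; c-commands the reflexive but lies outside its binding domain — cannot bind it (Principle A).

No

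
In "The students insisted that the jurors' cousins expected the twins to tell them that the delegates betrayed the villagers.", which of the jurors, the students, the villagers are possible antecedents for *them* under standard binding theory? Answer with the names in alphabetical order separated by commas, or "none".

*them* is a pronoun; Principle B requires it to be free in its binding domain — the clause headed by 'tell'.
— the jurors: possessor inside the subject DP of the clause headed by 'expected'; does not c-command the pronoun — Principle B does not apply; allowed.
— the students: subject of the matrix clause; c-commands the pronoun but lies outside its binding domain — allowed.
— the villagers: object of the clause headed by 'betrayed'; is c-commanded by the pronoun; coreference would bind this R-expression — blocked (Principle C).

the jurors, the students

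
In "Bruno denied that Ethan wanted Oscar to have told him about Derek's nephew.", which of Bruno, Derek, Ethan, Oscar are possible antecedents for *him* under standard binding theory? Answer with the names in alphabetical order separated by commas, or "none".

Bruno, Ethan

*him* is a pronoun; Principle B requires it to be free in its binding domain — the clause headed by 'told'.
— Bruno: subject of the matrix clause; c-commands the pronoun but lies outside its binding domain — allowed.
— Derek: possessor inside the second object DP of the clause headed by 'told'; is c-commanded by the pronoun; coreference would bind this R-expression — blocked (Principle C).
— Ethan: subject of the clause headed by 'wanted'; c-commands the pronoun but lies outside its binding domain — allowed.
— Oscar: subject of the clause headed by 'told'; c-commands the pronoun within its binding domain — blocked (Principle B).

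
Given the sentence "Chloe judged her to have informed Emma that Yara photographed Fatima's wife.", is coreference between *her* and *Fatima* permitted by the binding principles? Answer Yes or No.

*her* is a pronoun; Principle B requires it to be free in its binding domain — the matrix clause.
— Fatima: possessor inside the object DP of the clause headed by 'photographed'; is c-commanded by the pronoun; coreference would bind this R-expression — blocked (Principle C).

No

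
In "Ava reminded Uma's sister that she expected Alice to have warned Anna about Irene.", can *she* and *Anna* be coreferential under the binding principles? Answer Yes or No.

No

*Anna* is an R-expression; Principle C requires it to be free (not bound by any c-commanding expression).
— she: subject of the clause headed by 'expected'; the pronoun c-commands the R-expression — coreference blocked (Principle C).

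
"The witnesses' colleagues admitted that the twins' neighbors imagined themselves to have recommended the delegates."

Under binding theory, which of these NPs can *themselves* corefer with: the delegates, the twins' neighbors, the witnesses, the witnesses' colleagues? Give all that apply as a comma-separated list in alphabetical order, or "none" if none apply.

the twins' neighbors

*themselves* is a reflexive; Principle A requires it to be bound within its binding domain — the clause headed by 'imagined'.
— the delegates: object of the clause headed by 'recommended'; does not c-command the reflexive — cannot bind it (Principle A).
— the twins' neighbors: subject of the clause headed by 'imagined'; c-commands the reflexive within its binding domain — allowed (Principle A).
— the witnesses: possessor inside the subject DP of the matrix clause; does not c-command the reflexive — cannot bind it (Principle A).
— the witnesses' colleagues: subject of the matrix clause; c-commands the reflexive but lies outside its binding domain — cannot bind it (Principle A).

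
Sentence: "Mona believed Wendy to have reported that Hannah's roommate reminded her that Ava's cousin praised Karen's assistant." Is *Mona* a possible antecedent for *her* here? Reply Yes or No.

*her* is a pronoun; Principle B requires it to be free in its binding domain — the clause headed by 'reminded'.
— Mona: subject of the matrix clause; c-commands the pronoun but lies outside its binding domain — allowed.

Yes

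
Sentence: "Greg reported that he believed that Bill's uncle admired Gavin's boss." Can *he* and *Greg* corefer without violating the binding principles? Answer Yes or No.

Yes

*Greg* is an R-expression; Principle C requires it to be free (not bound by any c-commanding expression).
— he: subject of the clause headed by 'believed'; the pronoun does not c-command the R-expression — coreference allowed.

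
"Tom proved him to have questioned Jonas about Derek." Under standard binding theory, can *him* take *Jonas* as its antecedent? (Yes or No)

No

*him* is a pronoun; Principle B requires it to be free in its binding domain — the matrix clause.
— Jonas: object of the clause headed by 'questioned'; is c-commanded by the pronoun; coreference would bind this R-expression — blocked (Principle C).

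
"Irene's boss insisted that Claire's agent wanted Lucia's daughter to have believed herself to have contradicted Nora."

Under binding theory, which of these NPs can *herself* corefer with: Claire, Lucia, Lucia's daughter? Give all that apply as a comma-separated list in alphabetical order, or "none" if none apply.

Lucia's daughter

*herself* is a reflexive; Principle A requires it to be bound within its binding domain — the clause headed by 'believed'.
— Claire: possessor inside the subject DP of the clause headed by 'wanted'; does not c-command the reflexive — cannot bind it (Principle A).
— Lucia: possessor inside the subject DP of the clause headed by 'believed'; does not c-command the reflexive — cannot bind it (Principle A).
— Lucia's daughter: subject of the clause headed by 'believed'; c-commands the reflexive within its binding domain — allowed (Principle A).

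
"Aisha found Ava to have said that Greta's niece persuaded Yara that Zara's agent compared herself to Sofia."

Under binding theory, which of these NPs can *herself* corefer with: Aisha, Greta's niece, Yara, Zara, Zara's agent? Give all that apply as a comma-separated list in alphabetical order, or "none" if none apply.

*herself* is a reflexive; Principle A requires it to be bound within its binding domain — the clause headed by 'compared'.
— Aisha: subject of the matrix clause; c-commands the reflexive but lies outside its binding domain — cannot bind it (Principle A).
— Greta's niece: subject of the clause headed by 'persuaded'; c-commands the reflexive but lies outside its binding domain — cannot bind it (Principle A).
— Yara: object of the clause headed by 'persuaded'; c-commands the reflexive but lies outside its binding domain — cannot bind it (Principle A).
— Zara: possessor inside the subject DP of the clause headed by 'compared'; does not c-command the reflexive — cannot bind it (Principle A).
— Zara's agent: subject of the clause headed by 'compared'; c-commands the reflexive within its binding domain — allowed (Principle A).

Zara's agent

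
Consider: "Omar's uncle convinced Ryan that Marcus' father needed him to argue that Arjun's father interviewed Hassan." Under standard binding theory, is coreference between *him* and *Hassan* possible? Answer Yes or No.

No

*Hassan* is an R-expression; Principle C requires it to be free (not bound by any c-commanding expression).
— him: subject of the clause headed by 'argue'; the pronoun c-commands the R-expression — coreference blocked (Principle C).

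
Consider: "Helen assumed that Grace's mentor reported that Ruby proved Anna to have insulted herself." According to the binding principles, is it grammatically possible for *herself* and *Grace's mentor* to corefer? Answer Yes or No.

*herself* is a reflexive; Principle A requires it to be bound within its binding domain — the clause headed by 'insulted'.
— Grace's mentor: subject of the clause headed by 'reported'; c-commands the reflexive but lies outside its binding domain — cannot bind it (Principle A).

No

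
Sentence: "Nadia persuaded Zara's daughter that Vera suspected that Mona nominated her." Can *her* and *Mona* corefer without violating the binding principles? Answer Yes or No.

No

*Mona* is an R-expression; Principle C requires it to be free (not bound by any c-commanding expression).
— her: object of the clause headed by 'nominated'; the R-expression locally c-commands the pronoun — coreference blocked (Principle B on the pronoun).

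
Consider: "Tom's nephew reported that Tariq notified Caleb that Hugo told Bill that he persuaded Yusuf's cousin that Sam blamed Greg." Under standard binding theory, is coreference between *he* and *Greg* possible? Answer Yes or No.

No

*Greg* is an R-expression; Principle C requires it to be free (not bound by any c-commanding expression).
— he: subject of the clause headed by 'persuaded'; the pronoun c-commands the R-expression — coreference blocked (Principle C).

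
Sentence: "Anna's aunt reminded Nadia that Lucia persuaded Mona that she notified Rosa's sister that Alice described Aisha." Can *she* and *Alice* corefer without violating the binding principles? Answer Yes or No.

No

*Alice* is an R-expression; Principle C requires it to be free (not bound by any c-commanding expression).
— she: subject of the clause headed by 'notified'; the pronoun c-commands the R-expression — coreference blocked (Principle C).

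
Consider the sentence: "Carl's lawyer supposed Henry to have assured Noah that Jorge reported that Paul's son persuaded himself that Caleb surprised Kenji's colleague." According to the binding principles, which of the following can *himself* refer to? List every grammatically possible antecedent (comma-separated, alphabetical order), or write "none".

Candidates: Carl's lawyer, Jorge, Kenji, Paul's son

*himself* is a reflexive; Principle A requires it to be bound within its binding domain — the clause headed by 'persuaded'.
— Carl's lawyer: subject of the matrix clause; c-commands the reflexive but lies outside its binding domain — cannot bind it (Principle A).
— Jorge: subject of the clause headed by 'reported'; c-commands the reflexive but lies outside its binding domain — cannot bind it (Principle A).
— Kenji: possessor inside the object DP of the clause headed by 'surprised'; does not c-command the reflexive — cannot bind it (Principle A).
— Paul's son: subject of the clause headed by 'persuaded'; c-commands the reflexive within its binding domain — allowed (Principle A).

Paul's son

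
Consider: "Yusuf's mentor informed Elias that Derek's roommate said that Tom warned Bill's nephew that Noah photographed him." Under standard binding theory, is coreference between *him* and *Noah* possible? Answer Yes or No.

No

*Noah* is an R-expression; Principle C requires it to be free (not bound by any c-commanding expression).
— him: object of the clause headed by 'photographed'; the R-expression locally c-commands the pronoun — coreference blocked (Principle B on the pronoun).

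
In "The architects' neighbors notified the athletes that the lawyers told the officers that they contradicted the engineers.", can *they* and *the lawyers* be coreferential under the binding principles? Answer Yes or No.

*the lawyers* is an R-expression; Principle C requires it to be free (not bound by any c-commanding expression).
— they: subject of the clause headed by 'contradicted'; the pronoun does not c-command the R-expression — coreference allowed.

Yes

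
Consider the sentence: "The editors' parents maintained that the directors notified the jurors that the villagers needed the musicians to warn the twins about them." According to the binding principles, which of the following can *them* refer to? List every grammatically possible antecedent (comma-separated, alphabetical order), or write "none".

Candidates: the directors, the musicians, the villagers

the directors, the villagers

*them* is a pronoun; Principle B requires it to be free in its binding domain — the clause headed by 'warn'.
— the directors: subject of the clause headed by 'notified'; c-commands the pronoun but lies outside its binding domain — allowed.
— the musicians: subject of the clause headed by 'warn'; c-commands the pronoun within its binding domain — blocked (Principle B).
— the villagers: subject of the clause headed by 'needed'; c-commands the pronoun but lies outside its binding domain — allowed.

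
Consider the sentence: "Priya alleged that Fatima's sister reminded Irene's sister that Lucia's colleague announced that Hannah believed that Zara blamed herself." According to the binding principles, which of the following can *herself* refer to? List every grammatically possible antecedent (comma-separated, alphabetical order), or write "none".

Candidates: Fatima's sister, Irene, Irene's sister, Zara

Zara

*herself* is a reflexive; Principle A requires it to be bound within its binding domain — the clause headed by 'blamed'.
— Fatima's sister: subject of the clause headed by 'reminded'; c-commands the reflexive but lies outside its binding domain — cannot bind it (Principle A).
— Irene: possessor inside the object DP of the clause headed by 'reminded'; does not c-command the reflexive — cannot bind it (Principle A).
— Irene's sister: object of the clause headed by 'reminded'; c-commands the reflexive but lies outside its binding domain — cannot bind it (Principle A).
— Zara: subject of the clause headed by 'blamed'; c-commands the reflexive within its binding domain — allowed (Principle A).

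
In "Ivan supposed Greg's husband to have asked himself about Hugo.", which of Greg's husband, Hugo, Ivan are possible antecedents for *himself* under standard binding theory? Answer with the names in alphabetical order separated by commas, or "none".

Greg's husband

*himself* is a reflexive; Principle A requires it to be bound within its binding domain — the clause headed by 'asked'.
— Greg's husband: subject of the clause headed by 'asked'; c-commands the reflexive within its binding domain — allowed (Principle A).
— Hugo: second object of the clause headed by 'asked'; does not c-command the reflexive — cannot bind it (Principle A).
— Ivan: subject of the matrix clause; c-commands the reflexive but lies outside its binding domain — cannot bind it (Principle A).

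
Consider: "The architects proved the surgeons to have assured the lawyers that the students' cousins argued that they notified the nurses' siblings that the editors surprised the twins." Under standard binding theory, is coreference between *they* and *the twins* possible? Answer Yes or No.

No

*the twins* is an R-expression; Principle C requires it to be free (not bound by any c-commanding expression).
— they: subject of the clause headed by 'notified'; the pronoun c-commands the R-expression — coreference blocked (Principle C).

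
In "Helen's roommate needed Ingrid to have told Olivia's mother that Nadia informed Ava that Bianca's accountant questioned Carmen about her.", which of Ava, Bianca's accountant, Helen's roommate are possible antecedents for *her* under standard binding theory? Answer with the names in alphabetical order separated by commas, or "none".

Ava, Helen's roommate

*her* is a pronoun; Principle B requires it to be free in its binding domain — the clause headed by 'questioned'.
— Ava: object of the clause headed by 'informed'; c-commands the pronoun but lies outside its binding domain — allowed.
— Bianca's accountant: subject of the clause headed by 'questioned'; c-commands the pronoun within its binding domain — blocked (Principle B).
— Helen's roommate: subject of the matrix clause; c-commands the pronoun but lies outside its binding domain — allowed.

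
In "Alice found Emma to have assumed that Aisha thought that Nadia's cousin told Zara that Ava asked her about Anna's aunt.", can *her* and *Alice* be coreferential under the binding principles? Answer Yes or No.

*Alice* is an R-expression; Principle C requires it to be free (not bound by any c-commanding expression).
— her: object of the clause headed by 'asked'; the pronoun does not c-command the R-expression — coreference allowed.

Yes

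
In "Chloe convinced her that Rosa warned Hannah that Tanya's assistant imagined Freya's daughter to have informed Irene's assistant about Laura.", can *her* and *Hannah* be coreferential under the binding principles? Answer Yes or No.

*Hannah* is an R-expression; Principle C requires it to be free (not bound by any c-commanding expression).
— her: object of the matrix clause; the pronoun c-commands the R-expression — coreference blocked (Principle C).

No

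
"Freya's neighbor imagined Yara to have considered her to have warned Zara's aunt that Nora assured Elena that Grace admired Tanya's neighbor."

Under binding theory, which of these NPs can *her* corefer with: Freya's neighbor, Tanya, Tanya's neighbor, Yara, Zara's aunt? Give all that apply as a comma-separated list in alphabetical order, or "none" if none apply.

Freya's neighbor

*her* is a pronoun; Principle B requires it to be free in its binding domain — the clause headed by 'considered'.
— Freya's neighbor: subject of the matrix clause; c-commands the pronoun but lies outside its binding domain — allowed.
— Tanya: possessor inside the object DP of the clause headed by 'admired'; is c-commanded by the pronoun; coreference would bind this R-expression — blocked (Principle C).
— Tanya's neighbor: object of the clause headed by 'admired'; is c-commanded by the pronoun; coreference would bind this R-expression — blocked (Principle C).
— Yara: subject of the clause headed by 'considered'; c-commands the pronoun within its binding domain — blocked (Principle B).
— Zara's aunt: object of the clause headed by 'warned'; is c-commanded by the pronoun; coreference would bind this R-expression — blocked (Principle C).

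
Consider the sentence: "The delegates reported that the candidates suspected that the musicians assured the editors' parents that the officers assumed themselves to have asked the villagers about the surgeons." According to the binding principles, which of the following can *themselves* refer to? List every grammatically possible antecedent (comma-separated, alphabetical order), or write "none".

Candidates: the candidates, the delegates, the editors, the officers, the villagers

the officers

*themselves* is a reflexive; Principle A requires it to be bound within its binding domain — the clause headed by 'assumed'.
— the candidates: subject of the clause headed by 'suspected'; c-commands the reflexive but lies outside its binding domain — cannot bind it (Principle A).
— the delegates: subject of the matrix clause; c-commands the reflexive but lies outside its binding domain — cannot bind it (Principle A).
— the editors: possessor inside the object DP of the clause headed by 'assured'; does not c-command the reflexive — cannot bind it (Principle A).
— the officers: subject of the clause headed by 'assumed'; c-commands the reflexive within its binding domain — allowed (Principle A).
— the villagers: object of the clause headed by 'asked'; does not c-command the reflexive — cannot bind it (Principle A).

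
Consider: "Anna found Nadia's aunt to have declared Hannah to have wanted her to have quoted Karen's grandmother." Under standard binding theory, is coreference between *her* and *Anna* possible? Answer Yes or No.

Yes

*Anna* is an R-expression; Principle C requires it to be free (not bound by any c-commanding expression).
— her: subject of the clause headed by 'quoted'; the pronoun does not c-command the R-expression — coreference allowed.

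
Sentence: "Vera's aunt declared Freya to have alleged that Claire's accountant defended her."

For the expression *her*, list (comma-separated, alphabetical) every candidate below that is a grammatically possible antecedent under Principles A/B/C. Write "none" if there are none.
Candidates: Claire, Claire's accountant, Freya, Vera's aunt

*her* is a pronoun; Principle B requires it to be free in its binding domain — the clause headed by 'defended'.
— Claire: possessor inside the subject DP of the clause headed by 'defended'; does not c-command the pronoun — Principle B does not apply; allowed.
— Claire's accountant: subject of the clause headed by 'defended'; c-commands the pronoun within its binding domain — blocked (Principle B).
— Freya: subject of the clause headed by 'alleged'; c-commands the pronoun but lies outside its binding domain — allowed.
— Vera's aunt: subject of the matrix clause; c-commands the pronoun but lies outside its binding domain — allowed.

Claire, Freya, Vera's aunt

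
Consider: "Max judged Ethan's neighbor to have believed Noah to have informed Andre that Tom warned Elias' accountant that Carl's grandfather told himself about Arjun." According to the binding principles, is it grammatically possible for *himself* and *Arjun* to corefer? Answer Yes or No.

No

*himself* is a reflexive; Principle A requires it to be bound within its binding domain — the clause headed by 'told'.
— Arjun: second object of the clause headed by 'told'; does not c-command the reflexive — cannot bind it (Principle A).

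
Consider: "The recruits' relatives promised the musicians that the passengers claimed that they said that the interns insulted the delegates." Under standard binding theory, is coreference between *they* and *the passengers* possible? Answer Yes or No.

Yes

*the passengers* is an R-expression; Principle C requires it to be free (not bound by any c-commanding expression).
— they: subject of the clause headed by 'said'; the pronoun does not c-command the R-expression — coreference allowed.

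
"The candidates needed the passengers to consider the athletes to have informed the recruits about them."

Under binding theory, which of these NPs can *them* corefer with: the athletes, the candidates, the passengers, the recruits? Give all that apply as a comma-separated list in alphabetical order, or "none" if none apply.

the candidates, the passengers

*them* is a pronoun; Principle B requires it to be free in its binding domain — the clause headed by 'informed'.
— the athletes: subject of the clause headed by 'informed'; c-commands the pronoun within its binding domain — blocked (Principle B).
— the candidates: subject of the matrix clause; c-commands the pronoun but lies outside its binding domain — allowed.
— the passengers: subject of the clause headed by 'consider'; c-commands the pronoun but lies outside its binding domain — allowed.
— the recruits: object of the clause headed by 'informed'; c-commands the pronoun within its binding domain — blocked (Principle B).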